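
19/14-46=-625/14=-44.64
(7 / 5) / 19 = 0.07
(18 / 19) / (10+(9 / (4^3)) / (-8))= 9216 / 97109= 0.09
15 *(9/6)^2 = 135/4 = 33.75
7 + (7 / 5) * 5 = 14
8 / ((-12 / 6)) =-4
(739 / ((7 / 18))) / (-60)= -2217 / 70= -31.67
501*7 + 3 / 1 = 3510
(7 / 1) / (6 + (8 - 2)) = 7 / 12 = 0.58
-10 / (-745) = 2 / 149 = 0.01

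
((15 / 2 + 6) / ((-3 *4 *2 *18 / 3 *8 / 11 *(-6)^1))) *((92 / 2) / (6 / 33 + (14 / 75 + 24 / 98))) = 10227525 / 6347776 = 1.61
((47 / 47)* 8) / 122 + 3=187 / 61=3.07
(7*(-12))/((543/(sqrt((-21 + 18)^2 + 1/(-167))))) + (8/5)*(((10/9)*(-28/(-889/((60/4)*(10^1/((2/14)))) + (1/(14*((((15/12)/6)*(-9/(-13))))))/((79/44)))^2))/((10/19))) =-650761552000/2242117201- 28*sqrt(250834)/30227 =-290.71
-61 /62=-0.98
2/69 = 0.03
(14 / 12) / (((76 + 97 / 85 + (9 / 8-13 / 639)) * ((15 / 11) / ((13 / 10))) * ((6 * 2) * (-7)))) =-0.00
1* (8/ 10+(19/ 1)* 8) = 764/ 5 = 152.80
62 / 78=0.79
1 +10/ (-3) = -7/ 3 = -2.33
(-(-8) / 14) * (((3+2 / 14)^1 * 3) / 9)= 88 / 147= 0.60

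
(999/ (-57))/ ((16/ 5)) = -1665/ 304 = -5.48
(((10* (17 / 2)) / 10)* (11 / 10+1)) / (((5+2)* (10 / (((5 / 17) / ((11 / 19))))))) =57 / 440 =0.13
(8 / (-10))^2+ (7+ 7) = 366 / 25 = 14.64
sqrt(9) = 3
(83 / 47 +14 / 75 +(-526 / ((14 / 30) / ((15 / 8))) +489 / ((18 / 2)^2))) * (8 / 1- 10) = 1870229659 / 444150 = 4210.81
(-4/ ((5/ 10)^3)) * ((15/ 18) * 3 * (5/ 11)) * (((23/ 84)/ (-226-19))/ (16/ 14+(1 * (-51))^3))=-460/ 1501463733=-0.00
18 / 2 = 9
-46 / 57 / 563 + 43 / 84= 458683 / 898548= 0.51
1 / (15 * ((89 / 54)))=18 / 445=0.04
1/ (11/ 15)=15/ 11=1.36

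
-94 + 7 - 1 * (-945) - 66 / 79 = 67716 / 79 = 857.16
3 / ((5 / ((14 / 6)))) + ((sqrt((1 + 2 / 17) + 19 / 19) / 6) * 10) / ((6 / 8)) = 7 / 5 + 40 * sqrt(17) / 51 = 4.63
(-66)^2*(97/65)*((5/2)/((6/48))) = 1690128/13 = 130009.85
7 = 7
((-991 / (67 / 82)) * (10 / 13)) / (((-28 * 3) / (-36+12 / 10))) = -386.52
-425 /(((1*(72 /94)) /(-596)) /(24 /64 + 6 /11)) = 26786475 /88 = 304391.76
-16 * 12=-192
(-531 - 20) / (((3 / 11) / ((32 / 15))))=-193952 / 45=-4310.04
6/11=0.55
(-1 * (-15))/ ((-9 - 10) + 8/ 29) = -145/ 181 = -0.80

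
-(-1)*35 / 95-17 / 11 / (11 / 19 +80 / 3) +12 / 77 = 1062274 / 2272039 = 0.47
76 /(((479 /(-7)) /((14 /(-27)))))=7448 /12933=0.58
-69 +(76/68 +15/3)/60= -17569/255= -68.90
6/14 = 3/7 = 0.43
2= 2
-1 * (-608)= 608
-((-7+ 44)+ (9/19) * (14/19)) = -13483/361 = -37.35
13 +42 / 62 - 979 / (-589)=9035 / 589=15.34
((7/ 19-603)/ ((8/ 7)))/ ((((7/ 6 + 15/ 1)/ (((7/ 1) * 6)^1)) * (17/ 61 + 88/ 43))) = -2207451225/ 3746819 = -589.15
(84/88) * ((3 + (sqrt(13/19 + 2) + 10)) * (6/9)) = 7 * sqrt(969)/209 + 91/11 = 9.32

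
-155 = -155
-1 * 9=-9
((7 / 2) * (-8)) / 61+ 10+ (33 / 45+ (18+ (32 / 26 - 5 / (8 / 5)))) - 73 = -4436351 / 95160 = -46.62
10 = 10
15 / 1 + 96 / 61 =1011 / 61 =16.57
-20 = -20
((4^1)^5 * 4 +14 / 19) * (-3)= -233514 / 19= -12290.21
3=3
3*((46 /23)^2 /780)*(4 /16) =1 /260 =0.00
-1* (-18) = 18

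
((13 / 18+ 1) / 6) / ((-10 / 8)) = -31 / 135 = -0.23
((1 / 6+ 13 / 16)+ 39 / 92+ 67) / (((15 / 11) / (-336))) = -5814809 / 345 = -16854.52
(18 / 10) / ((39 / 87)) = 261 / 65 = 4.02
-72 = -72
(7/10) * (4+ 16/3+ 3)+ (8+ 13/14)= 1844/105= 17.56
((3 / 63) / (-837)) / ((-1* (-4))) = -1 / 70308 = -0.00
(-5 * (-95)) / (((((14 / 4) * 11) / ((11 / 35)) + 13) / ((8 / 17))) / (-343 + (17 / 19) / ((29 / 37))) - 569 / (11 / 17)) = -1431566400 / 2652785689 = -0.54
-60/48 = -5/4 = -1.25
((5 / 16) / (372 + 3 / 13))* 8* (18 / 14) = 195 / 22582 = 0.01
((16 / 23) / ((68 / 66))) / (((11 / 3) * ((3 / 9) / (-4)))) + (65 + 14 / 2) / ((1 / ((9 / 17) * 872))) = 12995424 / 391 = 33236.38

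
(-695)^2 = 483025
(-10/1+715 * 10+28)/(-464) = -448/29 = -15.45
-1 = -1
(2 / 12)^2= 1 / 36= 0.03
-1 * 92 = -92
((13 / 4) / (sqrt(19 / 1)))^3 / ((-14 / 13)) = -28561 * sqrt(19) / 323456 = -0.38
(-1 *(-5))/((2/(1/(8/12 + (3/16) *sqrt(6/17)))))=32640/8461- 540 *sqrt(102)/8461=3.21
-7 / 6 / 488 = -7 / 2928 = -0.00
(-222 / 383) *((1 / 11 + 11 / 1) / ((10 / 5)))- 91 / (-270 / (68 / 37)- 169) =-132419600 / 45251833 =-2.93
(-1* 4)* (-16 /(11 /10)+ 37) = -988 /11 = -89.82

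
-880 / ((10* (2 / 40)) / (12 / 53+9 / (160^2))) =-3384447 / 8480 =-399.11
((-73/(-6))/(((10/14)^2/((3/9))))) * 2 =3577/225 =15.90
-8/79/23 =-8/1817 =-0.00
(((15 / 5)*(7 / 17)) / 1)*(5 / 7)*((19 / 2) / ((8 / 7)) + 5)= 3195 / 272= 11.75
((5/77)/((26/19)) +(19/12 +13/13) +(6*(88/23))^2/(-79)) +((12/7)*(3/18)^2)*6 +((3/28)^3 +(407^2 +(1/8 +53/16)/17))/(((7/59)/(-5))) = -326944979094349660955/46833984829632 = -6980934.47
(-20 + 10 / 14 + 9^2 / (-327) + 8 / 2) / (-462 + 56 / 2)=5926 / 165571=0.04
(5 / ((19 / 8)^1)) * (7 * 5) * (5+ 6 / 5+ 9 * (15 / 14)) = 22180 / 19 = 1167.37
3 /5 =0.60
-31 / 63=-0.49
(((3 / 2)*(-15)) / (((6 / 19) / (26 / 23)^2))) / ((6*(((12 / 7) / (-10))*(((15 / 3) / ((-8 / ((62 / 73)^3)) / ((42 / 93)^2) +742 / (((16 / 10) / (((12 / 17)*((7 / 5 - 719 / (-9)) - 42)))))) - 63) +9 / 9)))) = -131079869946025 / 91808632448088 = -1.43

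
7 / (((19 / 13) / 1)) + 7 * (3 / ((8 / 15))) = 6713 / 152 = 44.16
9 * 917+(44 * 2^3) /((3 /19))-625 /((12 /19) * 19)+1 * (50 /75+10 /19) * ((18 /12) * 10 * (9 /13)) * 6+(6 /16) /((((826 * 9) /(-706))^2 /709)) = 95615590382509 /9100197288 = 10506.98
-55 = -55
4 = 4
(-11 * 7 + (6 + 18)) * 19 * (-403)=405821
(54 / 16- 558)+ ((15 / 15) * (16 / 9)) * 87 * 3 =-725 / 8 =-90.62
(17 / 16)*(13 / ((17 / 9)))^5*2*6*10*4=657734410710 / 83521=7875078.25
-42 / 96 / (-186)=7 / 2976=0.00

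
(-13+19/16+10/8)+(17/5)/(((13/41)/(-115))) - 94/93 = -24078001/19344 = -1244.73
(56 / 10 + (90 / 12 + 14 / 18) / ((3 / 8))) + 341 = 49771 / 135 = 368.67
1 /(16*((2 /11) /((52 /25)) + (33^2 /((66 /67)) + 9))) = 143 /2550176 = 0.00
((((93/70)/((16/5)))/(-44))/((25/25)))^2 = 8649/97140736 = 0.00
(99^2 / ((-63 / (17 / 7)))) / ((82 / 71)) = -327.13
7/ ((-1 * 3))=-7/ 3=-2.33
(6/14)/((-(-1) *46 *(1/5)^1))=15/322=0.05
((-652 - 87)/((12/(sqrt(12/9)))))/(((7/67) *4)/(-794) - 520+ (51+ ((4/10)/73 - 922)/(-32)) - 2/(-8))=14349362530 *sqrt(3)/153763177779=0.16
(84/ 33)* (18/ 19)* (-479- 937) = -713664/ 209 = -3414.66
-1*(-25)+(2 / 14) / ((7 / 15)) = 1240 / 49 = 25.31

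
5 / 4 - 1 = 1 / 4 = 0.25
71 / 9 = 7.89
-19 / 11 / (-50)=19 / 550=0.03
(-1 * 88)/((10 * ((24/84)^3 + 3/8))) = -120736/5465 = -22.09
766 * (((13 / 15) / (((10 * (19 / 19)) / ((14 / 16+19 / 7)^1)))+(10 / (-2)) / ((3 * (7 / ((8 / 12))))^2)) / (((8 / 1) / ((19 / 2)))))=3535581389 / 12700800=278.37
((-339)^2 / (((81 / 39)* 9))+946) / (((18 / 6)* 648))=191539 / 52488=3.65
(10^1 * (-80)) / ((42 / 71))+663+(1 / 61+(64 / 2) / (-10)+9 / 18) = -8865347 / 12810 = -692.06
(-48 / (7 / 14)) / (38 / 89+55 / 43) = -367392 / 6529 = -56.27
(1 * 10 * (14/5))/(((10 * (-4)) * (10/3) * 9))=-7/300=-0.02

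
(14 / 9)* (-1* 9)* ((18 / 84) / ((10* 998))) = -3 / 9980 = -0.00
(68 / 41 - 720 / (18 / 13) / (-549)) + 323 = 7329059 / 22509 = 325.61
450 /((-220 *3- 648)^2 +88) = 225 /855476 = 0.00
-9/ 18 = -1/ 2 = -0.50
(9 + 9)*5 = 90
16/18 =8/9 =0.89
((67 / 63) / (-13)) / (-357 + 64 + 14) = 67 / 228501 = 0.00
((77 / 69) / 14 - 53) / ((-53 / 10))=36515 / 3657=9.98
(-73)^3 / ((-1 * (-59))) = -389017 / 59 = -6593.51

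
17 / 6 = 2.83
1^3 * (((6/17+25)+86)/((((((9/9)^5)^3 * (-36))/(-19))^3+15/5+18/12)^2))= 118743803644/136217213811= 0.87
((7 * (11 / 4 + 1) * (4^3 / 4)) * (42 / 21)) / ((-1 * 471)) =-280 / 157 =-1.78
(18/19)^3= 0.85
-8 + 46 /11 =-42 /11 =-3.82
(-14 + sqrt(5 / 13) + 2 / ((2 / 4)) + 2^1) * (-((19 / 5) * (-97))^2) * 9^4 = 178283312712 / 25-22285414089 * sqrt(65) / 325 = 6578499424.13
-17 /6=-2.83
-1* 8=-8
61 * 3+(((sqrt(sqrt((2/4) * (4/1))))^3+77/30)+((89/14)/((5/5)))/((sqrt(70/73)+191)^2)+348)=474281/(14 * (sqrt(5110)+13943)^2)+2^(3/4)+16007/30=535.25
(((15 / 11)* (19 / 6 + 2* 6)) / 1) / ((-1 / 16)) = -3640 / 11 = -330.91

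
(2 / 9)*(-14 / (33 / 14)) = -392 / 297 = -1.32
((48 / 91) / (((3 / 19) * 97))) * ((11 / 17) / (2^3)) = 418 / 150059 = 0.00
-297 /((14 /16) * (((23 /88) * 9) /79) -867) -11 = -171291967 /16072541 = -10.66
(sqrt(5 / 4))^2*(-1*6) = -15 / 2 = -7.50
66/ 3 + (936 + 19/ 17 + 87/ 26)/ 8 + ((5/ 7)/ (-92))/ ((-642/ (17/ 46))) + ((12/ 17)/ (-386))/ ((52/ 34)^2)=367928907838439/ 2636402232828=139.56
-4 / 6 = -2 / 3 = -0.67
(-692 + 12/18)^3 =-8921261224/27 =-330417082.37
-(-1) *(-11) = -11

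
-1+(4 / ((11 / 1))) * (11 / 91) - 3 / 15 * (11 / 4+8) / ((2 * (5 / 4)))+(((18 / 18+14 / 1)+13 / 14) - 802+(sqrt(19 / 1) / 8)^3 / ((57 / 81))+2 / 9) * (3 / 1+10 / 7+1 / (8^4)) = -4088511856699 / 1174118400+3428541 * sqrt(19) / 14680064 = -3481.18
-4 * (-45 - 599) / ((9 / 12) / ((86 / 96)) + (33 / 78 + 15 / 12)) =5759936 / 5613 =1026.18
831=831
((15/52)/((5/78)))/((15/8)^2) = 32/25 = 1.28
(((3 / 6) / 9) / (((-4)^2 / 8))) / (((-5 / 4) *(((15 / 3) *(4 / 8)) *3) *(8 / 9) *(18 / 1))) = -0.00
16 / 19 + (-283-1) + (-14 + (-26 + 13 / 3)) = -318.82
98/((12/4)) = 98/3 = 32.67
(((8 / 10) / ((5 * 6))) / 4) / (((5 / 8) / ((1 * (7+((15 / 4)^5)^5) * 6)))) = 252511682940431369916291257743 / 17592186044416000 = 14353627360630.49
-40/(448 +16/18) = -9/101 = -0.09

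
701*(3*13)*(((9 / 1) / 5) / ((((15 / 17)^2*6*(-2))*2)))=-2633657 / 1000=-2633.66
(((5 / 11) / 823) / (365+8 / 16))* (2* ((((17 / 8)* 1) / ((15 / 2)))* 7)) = 7 / 1167837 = 0.00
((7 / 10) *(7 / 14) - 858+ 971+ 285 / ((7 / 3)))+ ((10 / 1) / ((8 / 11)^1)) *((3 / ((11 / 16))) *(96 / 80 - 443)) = -26272.51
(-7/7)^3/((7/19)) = -19/7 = -2.71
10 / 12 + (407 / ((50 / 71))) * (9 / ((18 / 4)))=173507 / 150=1156.71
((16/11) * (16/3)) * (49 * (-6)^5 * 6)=-195084288/11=-17734935.27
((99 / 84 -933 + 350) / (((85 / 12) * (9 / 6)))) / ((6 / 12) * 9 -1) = -65164 / 4165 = -15.65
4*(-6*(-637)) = 15288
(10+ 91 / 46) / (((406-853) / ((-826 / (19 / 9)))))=35931 / 3427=10.48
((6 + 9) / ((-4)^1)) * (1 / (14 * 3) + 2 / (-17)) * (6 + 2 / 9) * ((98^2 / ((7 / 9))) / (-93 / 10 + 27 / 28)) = -64346800 / 19839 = -3243.45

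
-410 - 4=-414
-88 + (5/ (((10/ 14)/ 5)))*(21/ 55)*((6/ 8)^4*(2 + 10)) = -37.26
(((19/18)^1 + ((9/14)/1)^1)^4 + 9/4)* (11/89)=7327045583/5608054116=1.31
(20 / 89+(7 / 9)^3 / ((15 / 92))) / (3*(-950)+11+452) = -3027184 / 2323064205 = -0.00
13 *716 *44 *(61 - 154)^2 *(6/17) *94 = 117518199992.47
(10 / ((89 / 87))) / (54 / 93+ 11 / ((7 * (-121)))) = 17.22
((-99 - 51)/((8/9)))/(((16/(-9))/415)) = 2521125/64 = 39392.58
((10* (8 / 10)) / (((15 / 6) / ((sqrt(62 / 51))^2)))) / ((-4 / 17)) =-248 / 15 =-16.53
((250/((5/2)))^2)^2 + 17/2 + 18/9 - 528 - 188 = 199998589/2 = 99999294.50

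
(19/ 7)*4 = 76/ 7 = 10.86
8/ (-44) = -2/ 11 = -0.18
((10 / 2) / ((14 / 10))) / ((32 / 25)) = 625 / 224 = 2.79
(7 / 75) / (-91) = -1 / 975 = -0.00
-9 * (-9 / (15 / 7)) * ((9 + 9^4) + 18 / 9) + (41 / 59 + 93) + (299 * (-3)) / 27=659719903 / 2655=248482.07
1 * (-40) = -40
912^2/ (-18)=-46208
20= 20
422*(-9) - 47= -3845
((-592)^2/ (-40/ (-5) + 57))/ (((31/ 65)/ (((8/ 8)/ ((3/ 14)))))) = 4906496/ 93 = 52758.02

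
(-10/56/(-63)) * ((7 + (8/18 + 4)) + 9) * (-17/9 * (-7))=3910/5103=0.77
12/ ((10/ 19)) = 114/ 5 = 22.80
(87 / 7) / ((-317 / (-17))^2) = 25143 / 703423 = 0.04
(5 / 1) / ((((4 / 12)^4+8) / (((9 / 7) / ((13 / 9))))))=32805 / 59059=0.56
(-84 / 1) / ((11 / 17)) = -1428 / 11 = -129.82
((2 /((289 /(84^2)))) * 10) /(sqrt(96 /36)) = 299.02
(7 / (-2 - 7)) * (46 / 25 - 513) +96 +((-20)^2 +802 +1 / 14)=5341267 / 3150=1695.64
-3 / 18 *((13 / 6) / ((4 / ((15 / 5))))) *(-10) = 2.71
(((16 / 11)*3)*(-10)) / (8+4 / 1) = -40 / 11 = -3.64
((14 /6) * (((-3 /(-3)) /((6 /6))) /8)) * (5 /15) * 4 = 7 /18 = 0.39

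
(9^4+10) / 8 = 6571 / 8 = 821.38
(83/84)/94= 83/7896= 0.01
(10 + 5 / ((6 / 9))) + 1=18.50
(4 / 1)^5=1024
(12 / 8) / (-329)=-3 / 658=-0.00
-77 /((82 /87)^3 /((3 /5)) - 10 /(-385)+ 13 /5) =-19.15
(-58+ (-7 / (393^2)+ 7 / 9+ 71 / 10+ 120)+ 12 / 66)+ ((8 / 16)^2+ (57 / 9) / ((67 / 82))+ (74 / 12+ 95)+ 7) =141320463107 / 758859420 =186.23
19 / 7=2.71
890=890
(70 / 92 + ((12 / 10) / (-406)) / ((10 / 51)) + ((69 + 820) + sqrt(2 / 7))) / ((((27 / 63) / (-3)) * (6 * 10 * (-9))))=sqrt(14) / 540 + 17309263 / 1500750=11.54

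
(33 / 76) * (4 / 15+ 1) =0.55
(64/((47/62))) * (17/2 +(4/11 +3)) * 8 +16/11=4143344/517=8014.21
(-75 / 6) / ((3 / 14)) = -58.33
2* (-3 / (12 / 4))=-2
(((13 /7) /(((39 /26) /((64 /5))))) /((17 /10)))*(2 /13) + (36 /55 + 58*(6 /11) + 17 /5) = 728951 /19635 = 37.13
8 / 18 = 0.44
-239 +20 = -219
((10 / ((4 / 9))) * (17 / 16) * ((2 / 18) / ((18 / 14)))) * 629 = 374255 / 288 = 1299.50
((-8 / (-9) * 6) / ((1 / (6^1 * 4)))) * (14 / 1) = 1792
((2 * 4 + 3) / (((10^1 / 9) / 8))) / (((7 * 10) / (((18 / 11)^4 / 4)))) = 472392 / 232925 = 2.03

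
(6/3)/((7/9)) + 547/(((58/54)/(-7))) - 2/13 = -9401473/2639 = -3562.51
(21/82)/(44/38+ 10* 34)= 0.00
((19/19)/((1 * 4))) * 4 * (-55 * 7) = -385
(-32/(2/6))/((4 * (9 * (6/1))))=-4/9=-0.44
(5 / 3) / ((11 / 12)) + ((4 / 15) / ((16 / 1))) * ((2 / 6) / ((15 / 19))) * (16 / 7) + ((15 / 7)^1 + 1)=258686 / 51975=4.98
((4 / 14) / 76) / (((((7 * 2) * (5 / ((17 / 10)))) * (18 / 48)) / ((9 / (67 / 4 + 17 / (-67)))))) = 13668 / 102898775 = 0.00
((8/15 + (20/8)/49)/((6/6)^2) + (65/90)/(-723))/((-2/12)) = -1859986/531405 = -3.50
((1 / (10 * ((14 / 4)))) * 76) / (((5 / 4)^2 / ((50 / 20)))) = 608 / 175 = 3.47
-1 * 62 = -62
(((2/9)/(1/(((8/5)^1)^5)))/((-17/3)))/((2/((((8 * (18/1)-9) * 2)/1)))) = -589824/10625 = -55.51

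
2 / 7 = 0.29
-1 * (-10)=10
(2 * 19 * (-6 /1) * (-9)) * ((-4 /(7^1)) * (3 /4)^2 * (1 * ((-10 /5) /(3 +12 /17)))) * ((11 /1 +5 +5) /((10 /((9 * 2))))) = 470934 /35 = 13455.26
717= 717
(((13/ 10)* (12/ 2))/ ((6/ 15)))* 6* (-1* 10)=-1170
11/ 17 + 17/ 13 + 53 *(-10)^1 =-116698/ 221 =-528.05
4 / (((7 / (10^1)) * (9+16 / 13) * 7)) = 520 / 6517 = 0.08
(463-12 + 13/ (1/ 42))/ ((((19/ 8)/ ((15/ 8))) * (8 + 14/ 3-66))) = -8973/ 608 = -14.76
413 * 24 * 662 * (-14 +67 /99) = -2884980112 /33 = -87423639.76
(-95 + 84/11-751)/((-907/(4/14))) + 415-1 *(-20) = 435.26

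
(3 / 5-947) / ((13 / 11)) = -800.80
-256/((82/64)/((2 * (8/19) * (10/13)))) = -1310720/10127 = -129.43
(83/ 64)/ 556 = 83/ 35584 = 0.00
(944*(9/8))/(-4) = -531/2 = -265.50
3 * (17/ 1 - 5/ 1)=36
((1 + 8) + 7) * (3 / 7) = 48 / 7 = 6.86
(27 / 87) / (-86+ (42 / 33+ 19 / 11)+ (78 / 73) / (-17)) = -11169 / 2989349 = -0.00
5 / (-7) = -5 / 7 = -0.71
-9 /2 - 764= -1537 /2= -768.50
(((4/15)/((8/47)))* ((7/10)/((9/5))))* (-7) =-2303/540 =-4.26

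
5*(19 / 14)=6.79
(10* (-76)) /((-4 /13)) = 2470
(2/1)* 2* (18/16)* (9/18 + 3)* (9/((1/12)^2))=20412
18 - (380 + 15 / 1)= -377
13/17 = 0.76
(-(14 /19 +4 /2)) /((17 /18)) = -936 /323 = -2.90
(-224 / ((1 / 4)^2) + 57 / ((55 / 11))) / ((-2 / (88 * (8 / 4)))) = 1571944 / 5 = 314388.80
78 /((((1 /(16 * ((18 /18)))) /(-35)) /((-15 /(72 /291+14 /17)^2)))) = 445405123800 /779689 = 571259.98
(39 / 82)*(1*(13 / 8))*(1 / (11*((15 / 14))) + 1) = 30251 / 36080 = 0.84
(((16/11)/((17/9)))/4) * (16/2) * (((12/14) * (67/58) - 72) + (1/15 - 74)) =-42369792/189805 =-223.23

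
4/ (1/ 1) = 4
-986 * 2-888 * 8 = -9076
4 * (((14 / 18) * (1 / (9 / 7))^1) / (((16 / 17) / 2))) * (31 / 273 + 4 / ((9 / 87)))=419951 / 2106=199.41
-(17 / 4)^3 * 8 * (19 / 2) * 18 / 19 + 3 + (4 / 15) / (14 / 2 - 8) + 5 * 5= -659927 / 120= -5499.39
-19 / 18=-1.06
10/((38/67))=335/19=17.63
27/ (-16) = -27/ 16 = -1.69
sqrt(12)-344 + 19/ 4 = -1357/ 4 + 2 * sqrt(3) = -335.79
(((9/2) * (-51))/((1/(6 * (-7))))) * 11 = 106029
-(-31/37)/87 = 31/3219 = 0.01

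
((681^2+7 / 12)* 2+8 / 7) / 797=38956021 / 33474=1163.77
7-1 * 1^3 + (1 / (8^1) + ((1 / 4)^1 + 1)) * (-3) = 15 / 8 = 1.88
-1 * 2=-2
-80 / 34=-40 / 17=-2.35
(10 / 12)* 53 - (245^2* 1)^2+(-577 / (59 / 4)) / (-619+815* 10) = -9605505870500413 / 2665974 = -3603000580.84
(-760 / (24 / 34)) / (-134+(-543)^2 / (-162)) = 1140 / 2069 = 0.55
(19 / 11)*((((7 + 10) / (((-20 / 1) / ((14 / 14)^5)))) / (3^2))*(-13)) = 4199 / 1980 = 2.12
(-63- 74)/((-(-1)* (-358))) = 137/358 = 0.38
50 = 50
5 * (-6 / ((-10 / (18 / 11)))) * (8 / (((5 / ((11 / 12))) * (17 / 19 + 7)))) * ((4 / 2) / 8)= 57 / 250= 0.23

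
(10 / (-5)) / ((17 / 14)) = -28 / 17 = -1.65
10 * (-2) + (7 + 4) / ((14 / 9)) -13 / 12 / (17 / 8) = -9595 / 714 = -13.44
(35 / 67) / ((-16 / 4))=-35 / 268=-0.13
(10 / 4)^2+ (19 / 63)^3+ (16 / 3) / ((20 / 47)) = 94071503 / 5000940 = 18.81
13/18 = 0.72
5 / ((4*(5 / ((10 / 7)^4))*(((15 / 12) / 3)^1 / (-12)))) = -72000 / 2401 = -29.99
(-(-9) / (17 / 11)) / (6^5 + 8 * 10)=99 / 133552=0.00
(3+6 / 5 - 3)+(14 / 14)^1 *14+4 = 96 / 5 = 19.20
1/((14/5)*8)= 0.04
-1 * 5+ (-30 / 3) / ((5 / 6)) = -17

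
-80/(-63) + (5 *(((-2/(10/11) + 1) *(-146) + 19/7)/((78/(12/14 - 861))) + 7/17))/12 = -48942553/59976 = -816.04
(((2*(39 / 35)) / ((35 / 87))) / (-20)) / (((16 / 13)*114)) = -14703 / 7448000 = -0.00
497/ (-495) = -497/ 495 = -1.00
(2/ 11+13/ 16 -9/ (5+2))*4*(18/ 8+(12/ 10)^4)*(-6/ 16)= 11641293/ 6160000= 1.89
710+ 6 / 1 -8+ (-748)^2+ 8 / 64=4481697 / 8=560212.12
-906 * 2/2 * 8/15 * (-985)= 475952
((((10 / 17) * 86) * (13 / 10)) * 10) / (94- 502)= -2795 / 1734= -1.61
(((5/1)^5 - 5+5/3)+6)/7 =9383/21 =446.81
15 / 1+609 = 624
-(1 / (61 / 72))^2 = -5184 / 3721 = -1.39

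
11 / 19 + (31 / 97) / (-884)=942639 / 1629212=0.58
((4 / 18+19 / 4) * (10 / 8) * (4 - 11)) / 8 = -6265 / 1152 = -5.44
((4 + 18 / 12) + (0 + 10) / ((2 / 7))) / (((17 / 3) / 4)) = 486 / 17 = 28.59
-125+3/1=-122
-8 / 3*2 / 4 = -1.33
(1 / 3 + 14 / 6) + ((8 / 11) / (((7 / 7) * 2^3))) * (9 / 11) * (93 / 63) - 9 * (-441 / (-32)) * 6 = -30142807 / 40656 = -741.41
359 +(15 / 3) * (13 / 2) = 783 / 2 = 391.50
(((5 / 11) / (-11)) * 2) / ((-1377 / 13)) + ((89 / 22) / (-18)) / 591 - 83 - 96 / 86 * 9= -525305820223 / 5645650428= -93.05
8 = 8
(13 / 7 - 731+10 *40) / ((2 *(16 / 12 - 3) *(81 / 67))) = 8576 / 105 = 81.68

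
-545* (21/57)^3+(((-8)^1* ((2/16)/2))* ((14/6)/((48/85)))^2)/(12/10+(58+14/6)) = -2397348140495/87517767168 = -27.39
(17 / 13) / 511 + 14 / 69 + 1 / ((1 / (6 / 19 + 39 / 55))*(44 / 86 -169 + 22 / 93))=64252867085182 / 322285517639085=0.20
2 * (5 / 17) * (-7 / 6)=-35 / 51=-0.69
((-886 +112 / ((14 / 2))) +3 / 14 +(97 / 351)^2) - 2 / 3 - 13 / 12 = -3006210551 / 3449628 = -871.46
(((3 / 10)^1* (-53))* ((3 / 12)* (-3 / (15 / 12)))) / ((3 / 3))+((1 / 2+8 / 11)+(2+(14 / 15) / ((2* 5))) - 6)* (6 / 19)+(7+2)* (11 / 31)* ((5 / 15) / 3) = 2931331 / 323950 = 9.05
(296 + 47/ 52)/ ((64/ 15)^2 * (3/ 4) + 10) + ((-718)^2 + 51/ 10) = 237788431709/ 461240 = 515541.65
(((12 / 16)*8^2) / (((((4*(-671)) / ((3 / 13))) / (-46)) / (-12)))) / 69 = -288 / 8723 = -0.03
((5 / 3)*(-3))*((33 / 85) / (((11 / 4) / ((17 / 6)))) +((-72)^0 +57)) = -292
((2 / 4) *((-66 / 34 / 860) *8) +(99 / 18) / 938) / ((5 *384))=-21703 / 13165017600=-0.00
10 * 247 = 2470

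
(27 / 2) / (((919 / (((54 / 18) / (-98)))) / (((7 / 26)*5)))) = -405 / 669032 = -0.00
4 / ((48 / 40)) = 10 / 3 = 3.33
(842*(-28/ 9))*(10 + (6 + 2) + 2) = -471520/ 9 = -52391.11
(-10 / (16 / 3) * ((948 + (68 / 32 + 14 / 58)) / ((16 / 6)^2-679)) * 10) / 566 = 148827375 / 3176174656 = 0.05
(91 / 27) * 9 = 91 / 3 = 30.33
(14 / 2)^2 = 49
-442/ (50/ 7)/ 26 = -119/ 50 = -2.38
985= 985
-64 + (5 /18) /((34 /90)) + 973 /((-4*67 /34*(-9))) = -507928 /10251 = -49.55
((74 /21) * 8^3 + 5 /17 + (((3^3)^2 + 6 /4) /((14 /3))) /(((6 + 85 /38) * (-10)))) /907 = 575493019 /289568820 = 1.99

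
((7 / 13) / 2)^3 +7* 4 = 28.02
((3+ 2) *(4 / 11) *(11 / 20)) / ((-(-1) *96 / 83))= 83 / 96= 0.86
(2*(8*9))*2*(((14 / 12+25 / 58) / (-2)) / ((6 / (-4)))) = 4448 / 29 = 153.38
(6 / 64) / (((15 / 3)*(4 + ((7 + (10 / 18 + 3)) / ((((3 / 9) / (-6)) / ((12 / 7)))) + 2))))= -7 / 119360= -0.00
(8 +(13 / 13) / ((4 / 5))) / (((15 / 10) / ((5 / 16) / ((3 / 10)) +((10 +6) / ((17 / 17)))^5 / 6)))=155190173 / 144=1077709.53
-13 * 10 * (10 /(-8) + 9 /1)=-2015 /2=-1007.50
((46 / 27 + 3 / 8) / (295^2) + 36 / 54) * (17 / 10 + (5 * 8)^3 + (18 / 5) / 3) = 42670.13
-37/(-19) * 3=5.84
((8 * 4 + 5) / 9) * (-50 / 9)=-22.84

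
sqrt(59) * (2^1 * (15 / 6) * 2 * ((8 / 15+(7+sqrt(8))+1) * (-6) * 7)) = -3584 * sqrt(59) -840 * sqrt(118) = -36653.96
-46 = -46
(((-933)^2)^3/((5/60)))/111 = 2638455986090960676/37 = 71309621245701639.89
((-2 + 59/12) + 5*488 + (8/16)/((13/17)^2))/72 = 4955969/146016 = 33.94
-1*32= -32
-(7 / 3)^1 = -2.33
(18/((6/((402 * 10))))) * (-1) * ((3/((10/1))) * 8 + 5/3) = -49044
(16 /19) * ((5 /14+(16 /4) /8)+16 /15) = 3232 /1995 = 1.62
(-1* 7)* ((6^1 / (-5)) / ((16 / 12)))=63 / 10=6.30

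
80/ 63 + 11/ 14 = 37/ 18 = 2.06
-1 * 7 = -7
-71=-71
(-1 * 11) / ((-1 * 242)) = 1 / 22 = 0.05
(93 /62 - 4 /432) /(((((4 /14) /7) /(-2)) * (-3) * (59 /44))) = 86779 /4779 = 18.16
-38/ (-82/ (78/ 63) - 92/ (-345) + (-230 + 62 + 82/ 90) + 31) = 22230/ 118201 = 0.19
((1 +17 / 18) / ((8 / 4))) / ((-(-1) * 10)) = 7 / 72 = 0.10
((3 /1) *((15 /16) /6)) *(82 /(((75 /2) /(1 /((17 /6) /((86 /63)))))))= 1763 /3570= 0.49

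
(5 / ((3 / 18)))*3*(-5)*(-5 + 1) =1800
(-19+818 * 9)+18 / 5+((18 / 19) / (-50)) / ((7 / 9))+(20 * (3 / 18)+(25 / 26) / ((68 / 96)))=16205683082 / 2204475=7351.27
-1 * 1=-1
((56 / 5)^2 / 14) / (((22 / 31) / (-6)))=-20832 / 275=-75.75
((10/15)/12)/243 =1/4374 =0.00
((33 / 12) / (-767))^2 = 121 / 9412624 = 0.00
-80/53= -1.51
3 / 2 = 1.50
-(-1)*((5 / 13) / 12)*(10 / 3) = 25 / 234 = 0.11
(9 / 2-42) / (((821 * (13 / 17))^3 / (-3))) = 1105425 / 2431585382434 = 0.00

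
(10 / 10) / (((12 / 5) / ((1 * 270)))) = 225 / 2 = 112.50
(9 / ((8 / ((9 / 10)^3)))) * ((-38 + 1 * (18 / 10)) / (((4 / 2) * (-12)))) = 395847 / 320000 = 1.24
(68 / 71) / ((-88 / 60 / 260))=-132600 / 781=-169.78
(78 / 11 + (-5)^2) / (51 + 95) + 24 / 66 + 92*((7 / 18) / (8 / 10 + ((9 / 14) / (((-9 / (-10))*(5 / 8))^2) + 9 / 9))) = 19230579 / 1938442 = 9.92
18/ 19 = 0.95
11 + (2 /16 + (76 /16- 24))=-65 /8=-8.12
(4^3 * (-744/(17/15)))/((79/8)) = -5713920/1343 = -4254.59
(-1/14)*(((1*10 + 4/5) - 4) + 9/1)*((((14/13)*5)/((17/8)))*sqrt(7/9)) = -632*sqrt(7)/663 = -2.52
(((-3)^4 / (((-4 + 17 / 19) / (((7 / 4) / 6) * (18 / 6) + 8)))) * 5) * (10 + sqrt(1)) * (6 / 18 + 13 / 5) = -4407183 / 118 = -37349.01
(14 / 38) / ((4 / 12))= 21 / 19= 1.11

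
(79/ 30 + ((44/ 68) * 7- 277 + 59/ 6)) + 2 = -65791/ 255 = -258.00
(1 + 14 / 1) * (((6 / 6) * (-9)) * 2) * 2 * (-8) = 4320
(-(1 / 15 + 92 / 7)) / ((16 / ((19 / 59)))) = -26353 / 99120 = -0.27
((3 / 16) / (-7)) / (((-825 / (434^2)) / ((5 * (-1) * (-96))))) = 161448 / 55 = 2935.42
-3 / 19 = -0.16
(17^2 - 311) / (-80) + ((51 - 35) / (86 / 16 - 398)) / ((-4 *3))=104933 / 376920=0.28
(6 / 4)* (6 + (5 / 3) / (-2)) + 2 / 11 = 349 / 44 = 7.93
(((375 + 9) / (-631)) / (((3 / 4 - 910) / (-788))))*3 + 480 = 1097943456 / 2294947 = 478.42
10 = 10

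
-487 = -487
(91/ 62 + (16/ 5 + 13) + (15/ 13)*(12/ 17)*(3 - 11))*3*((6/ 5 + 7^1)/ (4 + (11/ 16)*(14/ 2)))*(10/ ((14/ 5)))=250597576/ 2253979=111.18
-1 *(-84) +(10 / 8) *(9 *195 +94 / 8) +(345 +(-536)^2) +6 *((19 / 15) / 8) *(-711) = 23140639 / 80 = 289257.99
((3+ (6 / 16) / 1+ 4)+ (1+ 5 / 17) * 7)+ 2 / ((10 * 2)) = 11243 / 680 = 16.53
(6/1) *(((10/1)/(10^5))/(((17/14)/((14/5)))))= 147/106250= 0.00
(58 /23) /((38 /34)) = 986 /437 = 2.26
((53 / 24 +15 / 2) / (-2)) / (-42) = 0.12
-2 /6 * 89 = -89 /3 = -29.67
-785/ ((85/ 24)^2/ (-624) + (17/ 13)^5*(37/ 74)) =-8058424458240/ 19421749943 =-414.92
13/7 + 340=2393/7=341.86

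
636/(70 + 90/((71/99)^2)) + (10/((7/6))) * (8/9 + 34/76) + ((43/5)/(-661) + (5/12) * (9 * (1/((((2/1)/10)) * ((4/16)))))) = 1449994670681/16285355772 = 89.04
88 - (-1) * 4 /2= 90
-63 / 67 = -0.94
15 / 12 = 5 / 4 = 1.25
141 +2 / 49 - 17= 6078 / 49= 124.04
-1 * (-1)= 1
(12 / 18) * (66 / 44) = 1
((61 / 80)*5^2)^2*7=651175 / 256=2543.65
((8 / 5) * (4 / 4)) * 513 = 4104 / 5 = 820.80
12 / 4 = 3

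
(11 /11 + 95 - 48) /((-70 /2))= -48 /35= -1.37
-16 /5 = -3.20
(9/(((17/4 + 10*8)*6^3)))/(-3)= -1/6066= -0.00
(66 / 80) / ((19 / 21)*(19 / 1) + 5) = 693 / 18640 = 0.04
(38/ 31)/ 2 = 19/ 31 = 0.61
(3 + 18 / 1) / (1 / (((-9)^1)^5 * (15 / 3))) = -6200145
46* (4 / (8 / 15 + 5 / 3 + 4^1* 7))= 920 / 151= 6.09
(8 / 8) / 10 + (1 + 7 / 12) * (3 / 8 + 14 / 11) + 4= 35423 / 5280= 6.71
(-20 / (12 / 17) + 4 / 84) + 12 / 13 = -2490 / 91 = -27.36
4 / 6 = 2 / 3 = 0.67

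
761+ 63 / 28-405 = 1433 / 4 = 358.25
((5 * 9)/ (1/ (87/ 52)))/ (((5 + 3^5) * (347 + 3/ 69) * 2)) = 90045/ 205871744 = 0.00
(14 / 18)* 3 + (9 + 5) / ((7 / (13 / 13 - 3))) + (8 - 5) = 4 / 3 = 1.33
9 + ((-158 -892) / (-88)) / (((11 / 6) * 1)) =3753 / 242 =15.51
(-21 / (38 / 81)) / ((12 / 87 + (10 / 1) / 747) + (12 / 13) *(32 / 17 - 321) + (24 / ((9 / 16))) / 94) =54678300183 / 359078821460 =0.15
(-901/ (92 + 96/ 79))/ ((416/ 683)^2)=-33204220531/ 1274384384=-26.06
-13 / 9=-1.44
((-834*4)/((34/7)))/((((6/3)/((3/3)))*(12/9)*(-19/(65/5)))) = 113841/646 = 176.22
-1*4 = -4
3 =3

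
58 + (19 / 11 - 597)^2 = 42883322 / 121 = 354407.62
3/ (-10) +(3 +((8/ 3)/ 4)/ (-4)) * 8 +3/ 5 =689/ 30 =22.97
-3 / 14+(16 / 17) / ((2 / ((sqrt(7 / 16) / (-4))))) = -3 / 14 - sqrt(7) / 34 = -0.29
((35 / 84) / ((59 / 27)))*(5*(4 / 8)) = 0.48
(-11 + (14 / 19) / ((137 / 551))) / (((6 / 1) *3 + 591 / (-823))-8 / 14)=-6342861 / 13188853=-0.48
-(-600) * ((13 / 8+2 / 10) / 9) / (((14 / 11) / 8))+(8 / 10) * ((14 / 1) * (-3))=76772 / 105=731.16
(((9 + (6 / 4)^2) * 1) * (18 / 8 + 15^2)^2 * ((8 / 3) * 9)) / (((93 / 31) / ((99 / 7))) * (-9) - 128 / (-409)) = -501854159565 / 57448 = -8735798.63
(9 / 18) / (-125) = -1 / 250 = -0.00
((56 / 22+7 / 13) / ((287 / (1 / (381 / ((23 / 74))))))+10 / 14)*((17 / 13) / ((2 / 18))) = 42152379903 / 5014143134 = 8.41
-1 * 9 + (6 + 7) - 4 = 0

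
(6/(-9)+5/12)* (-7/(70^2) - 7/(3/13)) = 63703/8400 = 7.58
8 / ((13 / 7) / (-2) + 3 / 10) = -140 / 11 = -12.73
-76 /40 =-19 /10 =-1.90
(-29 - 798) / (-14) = 827 / 14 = 59.07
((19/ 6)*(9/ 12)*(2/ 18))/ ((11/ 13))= 247/ 792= 0.31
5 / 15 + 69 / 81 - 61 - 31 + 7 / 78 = -63689 / 702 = -90.73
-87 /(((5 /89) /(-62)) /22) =10561452 /5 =2112290.40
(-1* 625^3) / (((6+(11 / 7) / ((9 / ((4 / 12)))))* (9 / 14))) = -14355468750 / 229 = -62687636.46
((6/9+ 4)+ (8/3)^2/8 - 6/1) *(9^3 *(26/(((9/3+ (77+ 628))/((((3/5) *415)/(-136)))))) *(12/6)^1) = 87399/2006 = 43.57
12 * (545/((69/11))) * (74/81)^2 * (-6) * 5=-1313144800/50301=-26105.74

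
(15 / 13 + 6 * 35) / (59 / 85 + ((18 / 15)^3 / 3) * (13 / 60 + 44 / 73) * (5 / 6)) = 425818125 / 2192944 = 194.18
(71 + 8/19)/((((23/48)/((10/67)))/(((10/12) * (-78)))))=-1840800/1273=-1446.03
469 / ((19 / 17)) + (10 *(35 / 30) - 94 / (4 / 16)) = 55.30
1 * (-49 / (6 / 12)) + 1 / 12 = -1175 / 12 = -97.92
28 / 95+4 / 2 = 218 / 95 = 2.29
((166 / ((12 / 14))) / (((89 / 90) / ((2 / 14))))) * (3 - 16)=-32370 / 89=-363.71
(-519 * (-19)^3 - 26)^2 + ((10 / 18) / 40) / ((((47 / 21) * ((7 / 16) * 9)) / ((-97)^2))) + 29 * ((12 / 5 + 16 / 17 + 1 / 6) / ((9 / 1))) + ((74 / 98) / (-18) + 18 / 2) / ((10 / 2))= 13395428202063978383 / 1057077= 12672140442052.92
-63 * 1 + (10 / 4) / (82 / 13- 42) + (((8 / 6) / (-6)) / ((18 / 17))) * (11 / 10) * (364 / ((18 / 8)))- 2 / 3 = -101.09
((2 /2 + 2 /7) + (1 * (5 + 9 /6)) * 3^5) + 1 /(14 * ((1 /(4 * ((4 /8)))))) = 22133 /14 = 1580.93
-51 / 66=-0.77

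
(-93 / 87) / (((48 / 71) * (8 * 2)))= -2201 / 22272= -0.10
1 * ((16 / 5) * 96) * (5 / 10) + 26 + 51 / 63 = 18943 / 105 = 180.41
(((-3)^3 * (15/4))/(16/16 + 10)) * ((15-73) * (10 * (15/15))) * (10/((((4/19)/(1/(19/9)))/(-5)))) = -13213125/22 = -600596.59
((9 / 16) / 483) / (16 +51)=3 / 172592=0.00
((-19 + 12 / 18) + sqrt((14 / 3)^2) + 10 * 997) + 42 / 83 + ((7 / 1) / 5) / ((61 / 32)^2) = 46128286897 / 4632645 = 9957.22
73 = 73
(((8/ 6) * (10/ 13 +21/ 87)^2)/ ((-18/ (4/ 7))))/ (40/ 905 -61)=23354792/ 32930294397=0.00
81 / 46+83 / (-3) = -3575 / 138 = -25.91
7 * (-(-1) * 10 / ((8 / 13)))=455 / 4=113.75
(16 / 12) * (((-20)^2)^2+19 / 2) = 213346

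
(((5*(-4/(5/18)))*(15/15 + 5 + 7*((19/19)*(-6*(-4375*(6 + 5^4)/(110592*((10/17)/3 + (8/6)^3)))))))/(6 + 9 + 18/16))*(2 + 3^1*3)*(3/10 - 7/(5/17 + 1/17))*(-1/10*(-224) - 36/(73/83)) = -286852274829483/38923600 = -7369623.44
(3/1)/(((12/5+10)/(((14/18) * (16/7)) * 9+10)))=195/31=6.29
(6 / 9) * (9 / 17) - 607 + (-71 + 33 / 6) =-22853 / 34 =-672.15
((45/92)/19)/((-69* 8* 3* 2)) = -5/643264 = -0.00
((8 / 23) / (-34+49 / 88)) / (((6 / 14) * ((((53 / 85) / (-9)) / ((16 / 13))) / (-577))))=-3867100160 / 15545907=-248.75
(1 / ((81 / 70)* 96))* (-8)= -35 / 486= -0.07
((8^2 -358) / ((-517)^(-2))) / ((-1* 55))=7143906 / 5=1428781.20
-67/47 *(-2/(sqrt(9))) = 134/141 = 0.95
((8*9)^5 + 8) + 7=1934917647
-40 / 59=-0.68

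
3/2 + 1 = 5/2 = 2.50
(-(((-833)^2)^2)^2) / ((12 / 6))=-231824862707130544151041 / 2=-115912431353565272075520.50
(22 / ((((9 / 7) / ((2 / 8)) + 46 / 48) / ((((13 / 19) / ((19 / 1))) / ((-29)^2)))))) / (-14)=-3432 / 311191025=-0.00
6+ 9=15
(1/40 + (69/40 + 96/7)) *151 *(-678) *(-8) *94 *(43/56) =44795135577/49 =914186440.35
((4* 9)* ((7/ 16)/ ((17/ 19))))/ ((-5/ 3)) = -3591/ 340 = -10.56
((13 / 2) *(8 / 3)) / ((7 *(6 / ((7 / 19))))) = 26 / 171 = 0.15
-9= -9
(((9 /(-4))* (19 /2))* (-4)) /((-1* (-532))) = 9 /56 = 0.16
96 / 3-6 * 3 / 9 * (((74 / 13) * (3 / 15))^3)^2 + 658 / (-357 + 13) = 333805726363831 / 12972049187500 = 25.73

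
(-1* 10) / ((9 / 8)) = -8.89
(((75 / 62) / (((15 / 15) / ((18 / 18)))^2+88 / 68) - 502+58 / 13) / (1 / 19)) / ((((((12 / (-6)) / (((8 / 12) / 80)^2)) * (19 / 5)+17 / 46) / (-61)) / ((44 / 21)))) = -469856388628 / 42604629249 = -11.03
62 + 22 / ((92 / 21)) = 3083 / 46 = 67.02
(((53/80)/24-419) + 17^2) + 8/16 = -248587/1920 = -129.47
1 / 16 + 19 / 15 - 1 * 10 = -2081 / 240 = -8.67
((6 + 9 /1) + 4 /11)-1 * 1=158 /11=14.36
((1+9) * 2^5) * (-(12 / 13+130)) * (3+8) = -5991040 / 13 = -460849.23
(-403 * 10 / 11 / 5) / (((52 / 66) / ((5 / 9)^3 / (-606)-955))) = 13078723145 / 147258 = 88815.03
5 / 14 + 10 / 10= 19 / 14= 1.36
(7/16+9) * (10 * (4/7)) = 755/14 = 53.93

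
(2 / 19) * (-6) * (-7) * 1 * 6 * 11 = 5544 / 19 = 291.79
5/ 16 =0.31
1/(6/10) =5/3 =1.67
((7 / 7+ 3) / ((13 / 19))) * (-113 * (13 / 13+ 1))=-17176 / 13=-1321.23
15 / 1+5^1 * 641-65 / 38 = 122295 / 38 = 3218.29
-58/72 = -29/36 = -0.81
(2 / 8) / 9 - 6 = -215 / 36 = -5.97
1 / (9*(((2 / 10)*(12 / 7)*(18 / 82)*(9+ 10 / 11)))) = 15785 / 105948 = 0.15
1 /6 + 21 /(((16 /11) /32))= 2773 /6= 462.17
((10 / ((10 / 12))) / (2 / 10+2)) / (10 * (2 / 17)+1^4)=1020 / 407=2.51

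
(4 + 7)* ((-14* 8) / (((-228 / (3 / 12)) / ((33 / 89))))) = 0.50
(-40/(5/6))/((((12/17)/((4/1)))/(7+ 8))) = -4080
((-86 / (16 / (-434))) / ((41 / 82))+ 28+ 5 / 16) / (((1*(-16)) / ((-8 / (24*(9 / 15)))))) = 375505 / 2304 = 162.98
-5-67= -72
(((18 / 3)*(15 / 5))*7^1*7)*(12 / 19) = 557.05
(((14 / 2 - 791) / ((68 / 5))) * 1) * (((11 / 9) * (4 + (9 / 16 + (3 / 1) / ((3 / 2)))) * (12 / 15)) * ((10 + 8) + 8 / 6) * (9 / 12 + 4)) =-33969.33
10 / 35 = 2 / 7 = 0.29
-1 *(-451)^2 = -203401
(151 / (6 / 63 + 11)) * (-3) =-9513 / 233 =-40.83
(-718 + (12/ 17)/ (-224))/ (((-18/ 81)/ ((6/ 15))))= 6151851/ 4760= 1292.41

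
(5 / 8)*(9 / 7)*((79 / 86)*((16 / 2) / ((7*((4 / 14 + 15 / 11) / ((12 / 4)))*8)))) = 117315 / 611632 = 0.19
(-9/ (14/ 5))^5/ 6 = -61509375/ 1075648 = -57.18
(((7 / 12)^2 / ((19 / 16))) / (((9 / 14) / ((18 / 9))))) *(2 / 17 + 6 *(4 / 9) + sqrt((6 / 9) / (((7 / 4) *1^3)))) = 392 *sqrt(42) / 4617 + 194824 / 78489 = 3.03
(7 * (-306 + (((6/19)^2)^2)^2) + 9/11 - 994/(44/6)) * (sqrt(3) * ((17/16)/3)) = -602559649913527 * sqrt(3)/747276773804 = -1396.62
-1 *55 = -55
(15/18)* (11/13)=55/78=0.71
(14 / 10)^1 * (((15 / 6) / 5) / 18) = 7 / 180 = 0.04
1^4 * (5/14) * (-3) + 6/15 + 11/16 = 9/560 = 0.02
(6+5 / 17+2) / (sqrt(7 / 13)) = 141 * sqrt(91) / 119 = 11.30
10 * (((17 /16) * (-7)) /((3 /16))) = -396.67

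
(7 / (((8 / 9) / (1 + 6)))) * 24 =1323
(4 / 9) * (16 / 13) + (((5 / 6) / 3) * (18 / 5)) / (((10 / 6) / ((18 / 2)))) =3479 / 585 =5.95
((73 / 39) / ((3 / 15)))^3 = 48627125 / 59319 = 819.76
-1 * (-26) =26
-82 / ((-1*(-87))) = -82 / 87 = -0.94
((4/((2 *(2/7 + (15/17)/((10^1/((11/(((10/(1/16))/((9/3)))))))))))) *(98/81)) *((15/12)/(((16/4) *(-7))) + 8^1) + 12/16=2966879/46292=64.09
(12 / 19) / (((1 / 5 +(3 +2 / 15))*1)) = 0.19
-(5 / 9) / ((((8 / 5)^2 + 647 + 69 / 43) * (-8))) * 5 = 26875 / 50400144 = 0.00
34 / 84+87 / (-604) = 3307 / 12684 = 0.26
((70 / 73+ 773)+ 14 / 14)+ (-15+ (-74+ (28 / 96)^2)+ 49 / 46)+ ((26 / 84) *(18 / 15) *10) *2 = 4701831737 / 6769728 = 694.54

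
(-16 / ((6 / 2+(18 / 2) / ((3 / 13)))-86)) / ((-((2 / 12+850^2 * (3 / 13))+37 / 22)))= -156 / 71528293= -0.00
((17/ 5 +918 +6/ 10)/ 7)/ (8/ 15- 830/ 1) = -6915/ 43547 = -0.16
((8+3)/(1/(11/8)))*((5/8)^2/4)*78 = 117975/1024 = 115.21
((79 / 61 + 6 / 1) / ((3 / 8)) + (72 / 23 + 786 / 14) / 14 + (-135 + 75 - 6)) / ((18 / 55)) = -959926165 / 7424676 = -129.29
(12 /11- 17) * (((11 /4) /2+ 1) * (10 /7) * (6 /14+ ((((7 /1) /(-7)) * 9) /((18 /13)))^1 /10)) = 14725 /1232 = 11.95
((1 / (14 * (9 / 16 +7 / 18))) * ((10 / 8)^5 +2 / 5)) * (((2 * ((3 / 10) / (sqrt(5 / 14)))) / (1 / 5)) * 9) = 31347 * sqrt(70) / 22400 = 11.71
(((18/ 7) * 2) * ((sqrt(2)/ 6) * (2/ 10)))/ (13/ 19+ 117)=57 * sqrt(2)/ 39130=0.00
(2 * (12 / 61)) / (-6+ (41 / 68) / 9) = -14688 / 221491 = -0.07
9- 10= -1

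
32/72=4/9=0.44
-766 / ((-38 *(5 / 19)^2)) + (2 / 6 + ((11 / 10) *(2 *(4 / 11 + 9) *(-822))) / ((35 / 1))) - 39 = -121481 / 525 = -231.39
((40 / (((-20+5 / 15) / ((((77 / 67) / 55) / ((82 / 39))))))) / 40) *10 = -819 / 162073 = -0.01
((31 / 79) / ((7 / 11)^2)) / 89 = 3751 / 344519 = 0.01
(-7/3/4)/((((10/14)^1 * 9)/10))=-49/54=-0.91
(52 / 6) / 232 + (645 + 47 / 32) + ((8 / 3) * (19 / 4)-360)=832897 / 2784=299.17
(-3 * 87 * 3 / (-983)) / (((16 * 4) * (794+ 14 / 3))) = 2349 / 150737152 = 0.00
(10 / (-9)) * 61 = -610 / 9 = -67.78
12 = 12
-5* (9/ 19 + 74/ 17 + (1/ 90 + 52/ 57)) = -167153/ 5814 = -28.75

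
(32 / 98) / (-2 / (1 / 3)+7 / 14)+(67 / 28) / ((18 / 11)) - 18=-644099 / 38808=-16.60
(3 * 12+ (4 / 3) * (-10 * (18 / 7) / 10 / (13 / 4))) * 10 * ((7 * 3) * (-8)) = -58707.69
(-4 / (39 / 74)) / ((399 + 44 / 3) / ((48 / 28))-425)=3552 / 85969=0.04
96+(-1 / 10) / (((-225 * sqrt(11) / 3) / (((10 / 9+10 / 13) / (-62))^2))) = 22 * sqrt(11) / 197326935+96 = 96.00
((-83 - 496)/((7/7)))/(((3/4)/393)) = -303396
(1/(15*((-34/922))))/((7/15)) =-461/119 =-3.87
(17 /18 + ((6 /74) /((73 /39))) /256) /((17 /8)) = 5878429 /13224096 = 0.44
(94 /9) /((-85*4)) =-47 /1530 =-0.03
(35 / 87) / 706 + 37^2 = 84086753 / 61422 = 1369.00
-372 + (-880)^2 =774028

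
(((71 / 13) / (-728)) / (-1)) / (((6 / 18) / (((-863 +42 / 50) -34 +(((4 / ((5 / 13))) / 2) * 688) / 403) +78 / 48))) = -1169599401 / 58676800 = -19.93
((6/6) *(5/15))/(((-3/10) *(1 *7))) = -10/63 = -0.16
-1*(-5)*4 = 20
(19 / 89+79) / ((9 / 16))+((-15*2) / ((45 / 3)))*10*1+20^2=139060 / 267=520.82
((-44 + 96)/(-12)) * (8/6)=-52/9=-5.78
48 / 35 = 1.37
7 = 7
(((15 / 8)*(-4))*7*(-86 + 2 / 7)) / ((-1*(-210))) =150 / 7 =21.43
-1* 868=-868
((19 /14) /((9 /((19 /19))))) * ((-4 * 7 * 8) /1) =-304 /9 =-33.78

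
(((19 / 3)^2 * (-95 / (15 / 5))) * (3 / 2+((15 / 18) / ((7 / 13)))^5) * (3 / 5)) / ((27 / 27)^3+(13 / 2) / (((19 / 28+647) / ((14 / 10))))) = -7209863856412925 / 924379083936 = -7799.68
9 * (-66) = -594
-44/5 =-8.80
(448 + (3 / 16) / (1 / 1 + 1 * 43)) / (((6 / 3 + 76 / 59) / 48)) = 55824915 / 8536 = 6539.94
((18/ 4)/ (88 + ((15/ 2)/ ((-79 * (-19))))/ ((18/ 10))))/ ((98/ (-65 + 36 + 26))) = -121581/ 77670194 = -0.00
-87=-87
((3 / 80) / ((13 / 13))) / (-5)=-3 / 400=-0.01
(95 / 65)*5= 95 / 13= 7.31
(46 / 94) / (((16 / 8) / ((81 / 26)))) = 1863 / 2444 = 0.76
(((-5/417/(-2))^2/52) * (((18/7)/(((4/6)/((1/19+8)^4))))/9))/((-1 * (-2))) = 4566510675/7332218103392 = 0.00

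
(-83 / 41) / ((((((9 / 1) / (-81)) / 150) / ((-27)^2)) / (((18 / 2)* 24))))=17643841200 / 41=430337590.24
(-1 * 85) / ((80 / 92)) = -391 / 4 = -97.75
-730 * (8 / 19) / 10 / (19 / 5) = -2920 / 361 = -8.09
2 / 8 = 1 / 4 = 0.25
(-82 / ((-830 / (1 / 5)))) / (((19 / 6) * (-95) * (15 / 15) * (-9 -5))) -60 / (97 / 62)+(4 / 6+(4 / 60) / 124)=-35649793932743 / 946036780500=-37.68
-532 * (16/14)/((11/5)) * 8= -24320/11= -2210.91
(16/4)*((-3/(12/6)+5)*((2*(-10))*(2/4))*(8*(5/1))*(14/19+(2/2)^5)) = -184800/19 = -9726.32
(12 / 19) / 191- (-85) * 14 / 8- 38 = 1607695 / 14516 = 110.75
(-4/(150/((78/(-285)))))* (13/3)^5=11.15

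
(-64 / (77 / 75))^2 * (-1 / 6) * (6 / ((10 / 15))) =-34560000 / 5929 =-5828.98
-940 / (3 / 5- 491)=1175 / 613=1.92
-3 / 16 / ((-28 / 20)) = 15 / 112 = 0.13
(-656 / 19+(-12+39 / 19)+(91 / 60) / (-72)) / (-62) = 3652129 / 5088960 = 0.72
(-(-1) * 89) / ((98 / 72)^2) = 115344 / 2401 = 48.04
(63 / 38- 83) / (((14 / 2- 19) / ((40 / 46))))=15455 / 2622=5.89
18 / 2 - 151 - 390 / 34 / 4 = -9851 / 68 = -144.87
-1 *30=-30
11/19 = 0.58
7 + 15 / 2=29 / 2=14.50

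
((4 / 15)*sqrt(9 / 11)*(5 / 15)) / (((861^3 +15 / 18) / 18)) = 0.00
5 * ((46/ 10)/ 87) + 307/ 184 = 30941/ 16008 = 1.93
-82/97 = -0.85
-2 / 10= -1 / 5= -0.20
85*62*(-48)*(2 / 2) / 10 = -25296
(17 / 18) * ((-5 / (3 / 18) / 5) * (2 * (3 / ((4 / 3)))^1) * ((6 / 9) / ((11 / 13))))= -221 / 11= -20.09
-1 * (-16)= 16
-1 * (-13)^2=-169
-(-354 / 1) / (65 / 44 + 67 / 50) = 129800 / 1033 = 125.65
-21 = -21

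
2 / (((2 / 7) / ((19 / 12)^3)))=48013 / 1728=27.79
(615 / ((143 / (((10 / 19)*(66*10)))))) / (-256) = -46125 / 7904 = -5.84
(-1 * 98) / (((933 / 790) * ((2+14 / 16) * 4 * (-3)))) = 154840 / 64377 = 2.41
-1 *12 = -12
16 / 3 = 5.33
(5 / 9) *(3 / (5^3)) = 1 / 75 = 0.01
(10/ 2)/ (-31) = -5/ 31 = -0.16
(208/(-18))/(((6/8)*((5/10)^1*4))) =-7.70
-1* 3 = -3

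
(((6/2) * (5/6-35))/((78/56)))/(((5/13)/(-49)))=9375.33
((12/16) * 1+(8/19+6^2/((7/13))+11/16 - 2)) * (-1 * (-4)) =141971/532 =266.86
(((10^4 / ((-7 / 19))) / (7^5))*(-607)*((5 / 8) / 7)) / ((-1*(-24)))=36040625 / 9882516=3.65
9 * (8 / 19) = 72 / 19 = 3.79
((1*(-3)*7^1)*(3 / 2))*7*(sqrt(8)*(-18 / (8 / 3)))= 4209.76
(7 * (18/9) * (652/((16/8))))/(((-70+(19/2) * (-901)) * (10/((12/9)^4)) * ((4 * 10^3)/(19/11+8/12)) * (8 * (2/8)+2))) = -721112/28833316875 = -0.00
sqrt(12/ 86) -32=-32 + sqrt(258)/ 43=-31.63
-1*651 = -651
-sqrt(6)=-2.45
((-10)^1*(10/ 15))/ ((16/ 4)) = -5/ 3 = -1.67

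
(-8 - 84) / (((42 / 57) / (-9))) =7866 / 7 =1123.71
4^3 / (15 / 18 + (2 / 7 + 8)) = 2688 / 383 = 7.02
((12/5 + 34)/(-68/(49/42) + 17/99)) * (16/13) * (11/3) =-569184/201365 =-2.83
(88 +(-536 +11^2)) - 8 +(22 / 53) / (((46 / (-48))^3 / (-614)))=-45.42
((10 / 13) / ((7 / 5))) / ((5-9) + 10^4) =25 / 454818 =0.00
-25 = -25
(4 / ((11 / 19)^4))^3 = 45134.74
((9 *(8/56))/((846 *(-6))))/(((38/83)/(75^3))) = -11671875/50008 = -233.40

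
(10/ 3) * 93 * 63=19530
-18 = -18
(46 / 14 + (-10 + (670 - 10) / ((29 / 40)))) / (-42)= -21.52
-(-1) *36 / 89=36 / 89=0.40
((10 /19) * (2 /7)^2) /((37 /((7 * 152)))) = 320 /259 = 1.24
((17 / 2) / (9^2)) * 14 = 1.47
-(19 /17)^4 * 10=-1303210 /83521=-15.60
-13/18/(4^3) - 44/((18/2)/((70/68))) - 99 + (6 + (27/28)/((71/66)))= -315187183/3244416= -97.15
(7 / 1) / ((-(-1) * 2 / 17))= 119 / 2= 59.50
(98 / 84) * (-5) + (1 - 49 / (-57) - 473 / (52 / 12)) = -55885 / 494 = -113.13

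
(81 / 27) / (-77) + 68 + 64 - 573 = -33960 / 77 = -441.04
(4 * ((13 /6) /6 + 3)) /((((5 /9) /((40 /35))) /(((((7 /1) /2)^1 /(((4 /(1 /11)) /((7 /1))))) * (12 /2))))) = 462 /5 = 92.40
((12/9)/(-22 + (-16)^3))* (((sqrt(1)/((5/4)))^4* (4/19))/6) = -1024/220055625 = -0.00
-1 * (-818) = 818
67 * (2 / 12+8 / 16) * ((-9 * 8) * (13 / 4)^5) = -74629893 / 64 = -1166092.08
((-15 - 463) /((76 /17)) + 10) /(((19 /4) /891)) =-6563106 /361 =-18180.35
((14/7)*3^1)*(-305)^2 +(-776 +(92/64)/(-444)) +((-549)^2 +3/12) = 6100739353/7104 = 858775.25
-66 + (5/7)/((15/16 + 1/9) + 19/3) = -490386/7441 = -65.90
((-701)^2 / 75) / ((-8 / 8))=-491401 / 75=-6552.01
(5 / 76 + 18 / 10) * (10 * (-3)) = -2127 / 38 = -55.97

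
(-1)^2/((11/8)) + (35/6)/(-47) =0.60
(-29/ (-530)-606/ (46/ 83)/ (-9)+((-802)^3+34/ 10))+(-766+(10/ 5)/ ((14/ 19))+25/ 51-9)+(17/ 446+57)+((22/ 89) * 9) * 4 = -22277189013025874884/ 43185385005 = -515850188.91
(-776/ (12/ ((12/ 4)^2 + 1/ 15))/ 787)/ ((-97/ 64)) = 17408/ 35415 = 0.49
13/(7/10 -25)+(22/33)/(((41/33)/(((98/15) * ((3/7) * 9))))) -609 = -29690389/49815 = -596.01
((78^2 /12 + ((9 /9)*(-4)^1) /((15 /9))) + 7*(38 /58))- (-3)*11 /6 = 149259 /290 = 514.69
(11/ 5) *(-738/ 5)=-8118/ 25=-324.72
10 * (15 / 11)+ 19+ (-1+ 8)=39.64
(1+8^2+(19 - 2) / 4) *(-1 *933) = -258441 / 4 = -64610.25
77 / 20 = 3.85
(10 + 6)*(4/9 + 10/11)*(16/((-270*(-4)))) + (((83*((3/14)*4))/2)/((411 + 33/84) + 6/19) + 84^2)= 20656380275372/2927322585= 7056.41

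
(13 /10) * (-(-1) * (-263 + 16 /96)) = -20501 /60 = -341.68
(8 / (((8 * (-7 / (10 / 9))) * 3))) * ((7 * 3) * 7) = -70 / 9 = -7.78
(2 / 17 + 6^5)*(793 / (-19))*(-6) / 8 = 157244763 / 646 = 243412.95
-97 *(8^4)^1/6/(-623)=198656/1869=106.29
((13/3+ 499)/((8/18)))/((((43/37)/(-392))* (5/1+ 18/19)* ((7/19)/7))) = -5929706580/4859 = -1220355.34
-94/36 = -47/18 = -2.61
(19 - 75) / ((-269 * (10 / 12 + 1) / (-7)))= -2352 / 2959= -0.79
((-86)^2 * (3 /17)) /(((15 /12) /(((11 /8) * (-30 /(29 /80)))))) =-58576320 /493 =-118816.06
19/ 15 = 1.27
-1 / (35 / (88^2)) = -7744 / 35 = -221.26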